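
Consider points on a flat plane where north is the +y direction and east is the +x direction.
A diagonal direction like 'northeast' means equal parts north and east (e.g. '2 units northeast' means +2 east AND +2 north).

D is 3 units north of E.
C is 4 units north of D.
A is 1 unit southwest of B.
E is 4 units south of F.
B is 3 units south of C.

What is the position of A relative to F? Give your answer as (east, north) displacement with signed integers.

Answer: A is at (east=-1, north=-1) relative to F.

Derivation:
Place F at the origin (east=0, north=0).
  E is 4 units south of F: delta (east=+0, north=-4); E at (east=0, north=-4).
  D is 3 units north of E: delta (east=+0, north=+3); D at (east=0, north=-1).
  C is 4 units north of D: delta (east=+0, north=+4); C at (east=0, north=3).
  B is 3 units south of C: delta (east=+0, north=-3); B at (east=0, north=0).
  A is 1 unit southwest of B: delta (east=-1, north=-1); A at (east=-1, north=-1).
Therefore A relative to F: (east=-1, north=-1).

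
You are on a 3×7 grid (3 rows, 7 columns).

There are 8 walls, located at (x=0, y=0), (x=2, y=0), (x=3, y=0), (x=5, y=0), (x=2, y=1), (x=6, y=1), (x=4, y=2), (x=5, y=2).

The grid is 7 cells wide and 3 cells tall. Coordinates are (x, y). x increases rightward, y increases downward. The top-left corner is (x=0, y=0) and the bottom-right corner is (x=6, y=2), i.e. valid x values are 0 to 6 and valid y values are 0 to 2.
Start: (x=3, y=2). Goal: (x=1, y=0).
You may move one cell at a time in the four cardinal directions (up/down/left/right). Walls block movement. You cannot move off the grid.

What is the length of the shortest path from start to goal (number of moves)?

Answer: Shortest path length: 4

Derivation:
BFS from (x=3, y=2) until reaching (x=1, y=0):
  Distance 0: (x=3, y=2)
  Distance 1: (x=3, y=1), (x=2, y=2)
  Distance 2: (x=4, y=1), (x=1, y=2)
  Distance 3: (x=4, y=0), (x=1, y=1), (x=5, y=1), (x=0, y=2)
  Distance 4: (x=1, y=0), (x=0, y=1)  <- goal reached here
One shortest path (4 moves): (x=3, y=2) -> (x=2, y=2) -> (x=1, y=2) -> (x=1, y=1) -> (x=1, y=0)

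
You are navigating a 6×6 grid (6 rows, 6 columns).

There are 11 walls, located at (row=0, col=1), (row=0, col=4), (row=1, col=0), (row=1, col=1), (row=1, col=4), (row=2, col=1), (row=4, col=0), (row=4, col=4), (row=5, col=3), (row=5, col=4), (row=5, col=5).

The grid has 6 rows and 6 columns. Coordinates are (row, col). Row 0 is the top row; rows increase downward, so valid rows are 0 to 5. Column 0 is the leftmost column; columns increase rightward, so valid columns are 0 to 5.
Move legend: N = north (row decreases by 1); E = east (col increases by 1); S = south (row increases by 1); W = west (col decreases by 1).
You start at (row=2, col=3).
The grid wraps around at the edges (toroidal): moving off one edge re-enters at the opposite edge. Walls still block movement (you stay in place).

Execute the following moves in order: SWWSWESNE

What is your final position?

Answer: Final position: (row=4, col=3)

Derivation:
Start: (row=2, col=3)
  S (south): (row=2, col=3) -> (row=3, col=3)
  W (west): (row=3, col=3) -> (row=3, col=2)
  W (west): (row=3, col=2) -> (row=3, col=1)
  S (south): (row=3, col=1) -> (row=4, col=1)
  W (west): blocked, stay at (row=4, col=1)
  E (east): (row=4, col=1) -> (row=4, col=2)
  S (south): (row=4, col=2) -> (row=5, col=2)
  N (north): (row=5, col=2) -> (row=4, col=2)
  E (east): (row=4, col=2) -> (row=4, col=3)
Final: (row=4, col=3)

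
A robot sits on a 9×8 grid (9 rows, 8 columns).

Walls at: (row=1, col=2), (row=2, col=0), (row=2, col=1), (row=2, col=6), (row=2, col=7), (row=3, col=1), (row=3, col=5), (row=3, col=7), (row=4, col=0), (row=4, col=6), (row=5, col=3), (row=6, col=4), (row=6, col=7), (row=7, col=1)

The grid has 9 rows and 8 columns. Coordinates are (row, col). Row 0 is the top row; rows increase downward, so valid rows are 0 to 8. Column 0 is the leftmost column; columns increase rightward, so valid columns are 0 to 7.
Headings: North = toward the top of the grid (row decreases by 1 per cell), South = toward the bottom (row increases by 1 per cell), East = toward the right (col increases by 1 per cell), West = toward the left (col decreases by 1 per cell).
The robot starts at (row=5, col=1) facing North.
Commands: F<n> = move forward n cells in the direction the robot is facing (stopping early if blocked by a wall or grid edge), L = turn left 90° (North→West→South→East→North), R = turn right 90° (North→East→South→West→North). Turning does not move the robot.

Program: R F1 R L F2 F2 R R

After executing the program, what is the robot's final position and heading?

Answer: Final position: (row=5, col=2), facing West

Derivation:
Start: (row=5, col=1), facing North
  R: turn right, now facing East
  F1: move forward 1, now at (row=5, col=2)
  R: turn right, now facing South
  L: turn left, now facing East
  F2: move forward 0/2 (blocked), now at (row=5, col=2)
  F2: move forward 0/2 (blocked), now at (row=5, col=2)
  R: turn right, now facing South
  R: turn right, now facing West
Final: (row=5, col=2), facing West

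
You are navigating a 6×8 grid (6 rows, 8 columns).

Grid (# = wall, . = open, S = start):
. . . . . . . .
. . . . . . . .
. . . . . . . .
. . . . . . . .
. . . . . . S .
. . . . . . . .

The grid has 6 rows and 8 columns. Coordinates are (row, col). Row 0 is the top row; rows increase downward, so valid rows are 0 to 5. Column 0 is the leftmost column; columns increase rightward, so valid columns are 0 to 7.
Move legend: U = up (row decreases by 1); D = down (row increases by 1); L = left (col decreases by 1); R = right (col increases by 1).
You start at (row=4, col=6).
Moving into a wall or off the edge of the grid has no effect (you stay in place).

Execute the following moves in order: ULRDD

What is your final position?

Answer: Final position: (row=5, col=6)

Derivation:
Start: (row=4, col=6)
  U (up): (row=4, col=6) -> (row=3, col=6)
  L (left): (row=3, col=6) -> (row=3, col=5)
  R (right): (row=3, col=5) -> (row=3, col=6)
  D (down): (row=3, col=6) -> (row=4, col=6)
  D (down): (row=4, col=6) -> (row=5, col=6)
Final: (row=5, col=6)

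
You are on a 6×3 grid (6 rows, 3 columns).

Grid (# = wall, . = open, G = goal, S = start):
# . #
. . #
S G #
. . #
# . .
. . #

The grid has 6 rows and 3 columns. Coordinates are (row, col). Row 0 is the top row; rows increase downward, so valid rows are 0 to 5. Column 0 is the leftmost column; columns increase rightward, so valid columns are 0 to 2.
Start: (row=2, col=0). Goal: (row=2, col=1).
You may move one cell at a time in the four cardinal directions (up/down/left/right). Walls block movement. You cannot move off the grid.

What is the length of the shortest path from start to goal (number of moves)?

Answer: Shortest path length: 1

Derivation:
BFS from (row=2, col=0) until reaching (row=2, col=1):
  Distance 0: (row=2, col=0)
  Distance 1: (row=1, col=0), (row=2, col=1), (row=3, col=0)  <- goal reached here
One shortest path (1 moves): (row=2, col=0) -> (row=2, col=1)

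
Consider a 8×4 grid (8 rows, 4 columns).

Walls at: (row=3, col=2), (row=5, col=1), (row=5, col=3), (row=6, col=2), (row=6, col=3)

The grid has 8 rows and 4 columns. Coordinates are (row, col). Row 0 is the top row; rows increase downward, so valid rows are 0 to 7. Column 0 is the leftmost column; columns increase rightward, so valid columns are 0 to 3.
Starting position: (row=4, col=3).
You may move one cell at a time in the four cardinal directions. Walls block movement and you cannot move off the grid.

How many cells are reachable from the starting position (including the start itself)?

Answer: Reachable cells: 27

Derivation:
BFS flood-fill from (row=4, col=3):
  Distance 0: (row=4, col=3)
  Distance 1: (row=3, col=3), (row=4, col=2)
  Distance 2: (row=2, col=3), (row=4, col=1), (row=5, col=2)
  Distance 3: (row=1, col=3), (row=2, col=2), (row=3, col=1), (row=4, col=0)
  Distance 4: (row=0, col=3), (row=1, col=2), (row=2, col=1), (row=3, col=0), (row=5, col=0)
  Distance 5: (row=0, col=2), (row=1, col=1), (row=2, col=0), (row=6, col=0)
  Distance 6: (row=0, col=1), (row=1, col=0), (row=6, col=1), (row=7, col=0)
  Distance 7: (row=0, col=0), (row=7, col=1)
  Distance 8: (row=7, col=2)
  Distance 9: (row=7, col=3)
Total reachable: 27 (grid has 27 open cells total)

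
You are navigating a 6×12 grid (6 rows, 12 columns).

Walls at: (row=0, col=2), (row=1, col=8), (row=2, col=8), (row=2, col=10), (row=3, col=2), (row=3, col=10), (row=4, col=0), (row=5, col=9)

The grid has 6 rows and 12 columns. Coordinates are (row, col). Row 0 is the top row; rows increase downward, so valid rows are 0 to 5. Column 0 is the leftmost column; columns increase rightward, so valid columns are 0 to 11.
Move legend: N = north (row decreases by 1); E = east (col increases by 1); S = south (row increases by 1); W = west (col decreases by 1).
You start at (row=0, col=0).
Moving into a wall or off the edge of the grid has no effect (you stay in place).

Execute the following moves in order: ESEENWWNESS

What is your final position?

Answer: Final position: (row=2, col=4)

Derivation:
Start: (row=0, col=0)
  E (east): (row=0, col=0) -> (row=0, col=1)
  S (south): (row=0, col=1) -> (row=1, col=1)
  E (east): (row=1, col=1) -> (row=1, col=2)
  E (east): (row=1, col=2) -> (row=1, col=3)
  N (north): (row=1, col=3) -> (row=0, col=3)
  W (west): blocked, stay at (row=0, col=3)
  W (west): blocked, stay at (row=0, col=3)
  N (north): blocked, stay at (row=0, col=3)
  E (east): (row=0, col=3) -> (row=0, col=4)
  S (south): (row=0, col=4) -> (row=1, col=4)
  S (south): (row=1, col=4) -> (row=2, col=4)
Final: (row=2, col=4)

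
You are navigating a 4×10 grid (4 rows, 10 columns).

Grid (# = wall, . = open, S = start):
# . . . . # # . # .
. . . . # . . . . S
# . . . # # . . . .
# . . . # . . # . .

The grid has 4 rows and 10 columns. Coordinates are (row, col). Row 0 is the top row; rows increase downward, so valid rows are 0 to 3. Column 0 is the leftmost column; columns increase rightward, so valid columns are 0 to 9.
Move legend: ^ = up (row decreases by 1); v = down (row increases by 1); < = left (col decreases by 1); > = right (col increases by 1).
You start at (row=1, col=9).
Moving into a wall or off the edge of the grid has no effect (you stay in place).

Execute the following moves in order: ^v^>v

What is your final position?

Answer: Final position: (row=1, col=9)

Derivation:
Start: (row=1, col=9)
  ^ (up): (row=1, col=9) -> (row=0, col=9)
  v (down): (row=0, col=9) -> (row=1, col=9)
  ^ (up): (row=1, col=9) -> (row=0, col=9)
  > (right): blocked, stay at (row=0, col=9)
  v (down): (row=0, col=9) -> (row=1, col=9)
Final: (row=1, col=9)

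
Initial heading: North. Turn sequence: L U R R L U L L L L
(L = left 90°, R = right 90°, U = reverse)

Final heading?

Answer: Final heading: North

Derivation:
Start: North
  L (left (90° counter-clockwise)) -> West
  U (U-turn (180°)) -> East
  R (right (90° clockwise)) -> South
  R (right (90° clockwise)) -> West
  L (left (90° counter-clockwise)) -> South
  U (U-turn (180°)) -> North
  L (left (90° counter-clockwise)) -> West
  L (left (90° counter-clockwise)) -> South
  L (left (90° counter-clockwise)) -> East
  L (left (90° counter-clockwise)) -> North
Final: North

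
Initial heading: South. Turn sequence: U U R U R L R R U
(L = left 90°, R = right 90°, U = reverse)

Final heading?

Start: South
  U (U-turn (180°)) -> North
  U (U-turn (180°)) -> South
  R (right (90° clockwise)) -> West
  U (U-turn (180°)) -> East
  R (right (90° clockwise)) -> South
  L (left (90° counter-clockwise)) -> East
  R (right (90° clockwise)) -> South
  R (right (90° clockwise)) -> West
  U (U-turn (180°)) -> East
Final: East

Answer: Final heading: East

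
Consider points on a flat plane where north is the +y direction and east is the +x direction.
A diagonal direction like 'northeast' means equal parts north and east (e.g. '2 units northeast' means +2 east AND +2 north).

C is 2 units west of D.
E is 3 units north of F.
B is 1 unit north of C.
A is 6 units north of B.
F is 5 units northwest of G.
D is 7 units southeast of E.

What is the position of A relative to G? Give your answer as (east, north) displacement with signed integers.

Place G at the origin (east=0, north=0).
  F is 5 units northwest of G: delta (east=-5, north=+5); F at (east=-5, north=5).
  E is 3 units north of F: delta (east=+0, north=+3); E at (east=-5, north=8).
  D is 7 units southeast of E: delta (east=+7, north=-7); D at (east=2, north=1).
  C is 2 units west of D: delta (east=-2, north=+0); C at (east=0, north=1).
  B is 1 unit north of C: delta (east=+0, north=+1); B at (east=0, north=2).
  A is 6 units north of B: delta (east=+0, north=+6); A at (east=0, north=8).
Therefore A relative to G: (east=0, north=8).

Answer: A is at (east=0, north=8) relative to G.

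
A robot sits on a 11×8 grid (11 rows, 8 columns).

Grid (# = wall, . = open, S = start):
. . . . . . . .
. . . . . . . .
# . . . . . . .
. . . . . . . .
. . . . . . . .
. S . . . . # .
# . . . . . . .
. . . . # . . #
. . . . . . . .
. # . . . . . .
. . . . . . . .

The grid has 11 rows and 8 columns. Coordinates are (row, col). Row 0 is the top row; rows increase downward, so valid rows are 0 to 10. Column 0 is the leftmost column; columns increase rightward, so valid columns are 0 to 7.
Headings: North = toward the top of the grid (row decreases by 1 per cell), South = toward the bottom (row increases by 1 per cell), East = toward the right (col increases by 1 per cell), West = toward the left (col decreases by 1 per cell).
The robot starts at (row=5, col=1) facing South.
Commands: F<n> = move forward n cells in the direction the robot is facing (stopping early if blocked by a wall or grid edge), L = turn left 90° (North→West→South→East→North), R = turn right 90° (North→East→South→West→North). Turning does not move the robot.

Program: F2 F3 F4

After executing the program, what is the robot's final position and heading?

Answer: Final position: (row=8, col=1), facing South

Derivation:
Start: (row=5, col=1), facing South
  F2: move forward 2, now at (row=7, col=1)
  F3: move forward 1/3 (blocked), now at (row=8, col=1)
  F4: move forward 0/4 (blocked), now at (row=8, col=1)
Final: (row=8, col=1), facing South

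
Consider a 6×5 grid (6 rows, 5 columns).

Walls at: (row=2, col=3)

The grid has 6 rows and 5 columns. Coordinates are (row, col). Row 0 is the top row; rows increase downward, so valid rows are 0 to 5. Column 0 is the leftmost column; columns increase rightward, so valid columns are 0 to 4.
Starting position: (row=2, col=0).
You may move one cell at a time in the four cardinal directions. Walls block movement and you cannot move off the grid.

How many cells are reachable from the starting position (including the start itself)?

Answer: Reachable cells: 29

Derivation:
BFS flood-fill from (row=2, col=0):
  Distance 0: (row=2, col=0)
  Distance 1: (row=1, col=0), (row=2, col=1), (row=3, col=0)
  Distance 2: (row=0, col=0), (row=1, col=1), (row=2, col=2), (row=3, col=1), (row=4, col=0)
  Distance 3: (row=0, col=1), (row=1, col=2), (row=3, col=2), (row=4, col=1), (row=5, col=0)
  Distance 4: (row=0, col=2), (row=1, col=3), (row=3, col=3), (row=4, col=2), (row=5, col=1)
  Distance 5: (row=0, col=3), (row=1, col=4), (row=3, col=4), (row=4, col=3), (row=5, col=2)
  Distance 6: (row=0, col=4), (row=2, col=4), (row=4, col=4), (row=5, col=3)
  Distance 7: (row=5, col=4)
Total reachable: 29 (grid has 29 open cells total)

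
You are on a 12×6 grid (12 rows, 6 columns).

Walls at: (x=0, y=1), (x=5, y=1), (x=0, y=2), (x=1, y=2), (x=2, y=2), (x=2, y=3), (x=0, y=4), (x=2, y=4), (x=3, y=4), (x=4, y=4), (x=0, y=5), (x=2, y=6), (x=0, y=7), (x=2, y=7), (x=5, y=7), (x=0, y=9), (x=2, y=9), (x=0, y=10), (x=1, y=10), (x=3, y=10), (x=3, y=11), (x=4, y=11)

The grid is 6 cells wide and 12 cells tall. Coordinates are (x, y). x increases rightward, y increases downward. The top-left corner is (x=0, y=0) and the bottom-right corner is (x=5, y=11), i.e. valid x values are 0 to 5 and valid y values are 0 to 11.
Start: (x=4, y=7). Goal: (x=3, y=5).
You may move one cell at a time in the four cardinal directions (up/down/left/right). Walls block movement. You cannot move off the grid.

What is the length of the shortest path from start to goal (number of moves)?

Answer: Shortest path length: 3

Derivation:
BFS from (x=4, y=7) until reaching (x=3, y=5):
  Distance 0: (x=4, y=7)
  Distance 1: (x=4, y=6), (x=3, y=7), (x=4, y=8)
  Distance 2: (x=4, y=5), (x=3, y=6), (x=5, y=6), (x=3, y=8), (x=5, y=8), (x=4, y=9)
  Distance 3: (x=3, y=5), (x=5, y=5), (x=2, y=8), (x=3, y=9), (x=5, y=9), (x=4, y=10)  <- goal reached here
One shortest path (3 moves): (x=4, y=7) -> (x=3, y=7) -> (x=3, y=6) -> (x=3, y=5)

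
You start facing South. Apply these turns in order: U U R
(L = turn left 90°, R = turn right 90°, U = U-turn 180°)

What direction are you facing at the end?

Start: South
  U (U-turn (180°)) -> North
  U (U-turn (180°)) -> South
  R (right (90° clockwise)) -> West
Final: West

Answer: Final heading: West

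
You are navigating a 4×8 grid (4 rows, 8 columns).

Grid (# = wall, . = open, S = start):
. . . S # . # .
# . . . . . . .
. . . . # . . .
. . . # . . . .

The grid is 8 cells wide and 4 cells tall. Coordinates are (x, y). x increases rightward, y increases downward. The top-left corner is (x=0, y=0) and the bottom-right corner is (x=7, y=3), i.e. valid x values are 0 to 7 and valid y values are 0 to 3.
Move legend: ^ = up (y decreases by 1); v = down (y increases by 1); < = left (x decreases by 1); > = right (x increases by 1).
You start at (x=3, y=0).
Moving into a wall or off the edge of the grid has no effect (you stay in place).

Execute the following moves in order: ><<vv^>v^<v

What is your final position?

Answer: Final position: (x=1, y=2)

Derivation:
Start: (x=3, y=0)
  > (right): blocked, stay at (x=3, y=0)
  < (left): (x=3, y=0) -> (x=2, y=0)
  < (left): (x=2, y=0) -> (x=1, y=0)
  v (down): (x=1, y=0) -> (x=1, y=1)
  v (down): (x=1, y=1) -> (x=1, y=2)
  ^ (up): (x=1, y=2) -> (x=1, y=1)
  > (right): (x=1, y=1) -> (x=2, y=1)
  v (down): (x=2, y=1) -> (x=2, y=2)
  ^ (up): (x=2, y=2) -> (x=2, y=1)
  < (left): (x=2, y=1) -> (x=1, y=1)
  v (down): (x=1, y=1) -> (x=1, y=2)
Final: (x=1, y=2)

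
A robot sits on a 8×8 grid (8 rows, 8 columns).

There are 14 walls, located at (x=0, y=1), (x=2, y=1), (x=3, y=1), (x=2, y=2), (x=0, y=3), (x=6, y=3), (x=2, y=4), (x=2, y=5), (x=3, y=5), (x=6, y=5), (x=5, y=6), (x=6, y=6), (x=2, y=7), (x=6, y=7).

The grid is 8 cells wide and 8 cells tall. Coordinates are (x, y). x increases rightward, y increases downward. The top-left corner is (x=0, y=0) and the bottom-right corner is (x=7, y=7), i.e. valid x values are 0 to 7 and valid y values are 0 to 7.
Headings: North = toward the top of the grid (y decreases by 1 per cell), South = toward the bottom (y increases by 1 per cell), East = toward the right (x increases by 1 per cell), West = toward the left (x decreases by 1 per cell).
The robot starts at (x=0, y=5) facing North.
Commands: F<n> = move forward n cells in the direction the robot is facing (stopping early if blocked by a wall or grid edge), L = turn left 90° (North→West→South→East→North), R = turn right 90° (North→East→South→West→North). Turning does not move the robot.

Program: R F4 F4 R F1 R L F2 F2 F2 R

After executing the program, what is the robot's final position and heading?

Answer: Final position: (x=1, y=7), facing West

Derivation:
Start: (x=0, y=5), facing North
  R: turn right, now facing East
  F4: move forward 1/4 (blocked), now at (x=1, y=5)
  F4: move forward 0/4 (blocked), now at (x=1, y=5)
  R: turn right, now facing South
  F1: move forward 1, now at (x=1, y=6)
  R: turn right, now facing West
  L: turn left, now facing South
  F2: move forward 1/2 (blocked), now at (x=1, y=7)
  F2: move forward 0/2 (blocked), now at (x=1, y=7)
  F2: move forward 0/2 (blocked), now at (x=1, y=7)
  R: turn right, now facing West
Final: (x=1, y=7), facing West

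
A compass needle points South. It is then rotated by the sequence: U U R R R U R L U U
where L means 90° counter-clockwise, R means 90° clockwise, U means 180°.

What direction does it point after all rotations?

Answer: Final heading: West

Derivation:
Start: South
  U (U-turn (180°)) -> North
  U (U-turn (180°)) -> South
  R (right (90° clockwise)) -> West
  R (right (90° clockwise)) -> North
  R (right (90° clockwise)) -> East
  U (U-turn (180°)) -> West
  R (right (90° clockwise)) -> North
  L (left (90° counter-clockwise)) -> West
  U (U-turn (180°)) -> East
  U (U-turn (180°)) -> West
Final: West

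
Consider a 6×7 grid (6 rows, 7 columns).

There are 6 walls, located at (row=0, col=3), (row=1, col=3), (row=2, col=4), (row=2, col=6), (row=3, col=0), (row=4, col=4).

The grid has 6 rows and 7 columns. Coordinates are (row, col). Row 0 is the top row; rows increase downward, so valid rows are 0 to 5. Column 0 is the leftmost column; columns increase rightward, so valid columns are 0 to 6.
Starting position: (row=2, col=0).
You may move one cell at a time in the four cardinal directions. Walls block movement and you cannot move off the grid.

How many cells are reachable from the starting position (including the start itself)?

Answer: Reachable cells: 36

Derivation:
BFS flood-fill from (row=2, col=0):
  Distance 0: (row=2, col=0)
  Distance 1: (row=1, col=0), (row=2, col=1)
  Distance 2: (row=0, col=0), (row=1, col=1), (row=2, col=2), (row=3, col=1)
  Distance 3: (row=0, col=1), (row=1, col=2), (row=2, col=3), (row=3, col=2), (row=4, col=1)
  Distance 4: (row=0, col=2), (row=3, col=3), (row=4, col=0), (row=4, col=2), (row=5, col=1)
  Distance 5: (row=3, col=4), (row=4, col=3), (row=5, col=0), (row=5, col=2)
  Distance 6: (row=3, col=5), (row=5, col=3)
  Distance 7: (row=2, col=5), (row=3, col=6), (row=4, col=5), (row=5, col=4)
  Distance 8: (row=1, col=5), (row=4, col=6), (row=5, col=5)
  Distance 9: (row=0, col=5), (row=1, col=4), (row=1, col=6), (row=5, col=6)
  Distance 10: (row=0, col=4), (row=0, col=6)
Total reachable: 36 (grid has 36 open cells total)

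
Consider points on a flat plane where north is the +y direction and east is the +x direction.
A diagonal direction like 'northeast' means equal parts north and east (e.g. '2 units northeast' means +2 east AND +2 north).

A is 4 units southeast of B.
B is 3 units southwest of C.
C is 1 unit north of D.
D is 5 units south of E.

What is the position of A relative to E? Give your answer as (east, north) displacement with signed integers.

Place E at the origin (east=0, north=0).
  D is 5 units south of E: delta (east=+0, north=-5); D at (east=0, north=-5).
  C is 1 unit north of D: delta (east=+0, north=+1); C at (east=0, north=-4).
  B is 3 units southwest of C: delta (east=-3, north=-3); B at (east=-3, north=-7).
  A is 4 units southeast of B: delta (east=+4, north=-4); A at (east=1, north=-11).
Therefore A relative to E: (east=1, north=-11).

Answer: A is at (east=1, north=-11) relative to E.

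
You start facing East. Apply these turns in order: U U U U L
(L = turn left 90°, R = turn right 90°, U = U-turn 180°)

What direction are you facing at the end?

Answer: Final heading: North

Derivation:
Start: East
  U (U-turn (180°)) -> West
  U (U-turn (180°)) -> East
  U (U-turn (180°)) -> West
  U (U-turn (180°)) -> East
  L (left (90° counter-clockwise)) -> North
Final: North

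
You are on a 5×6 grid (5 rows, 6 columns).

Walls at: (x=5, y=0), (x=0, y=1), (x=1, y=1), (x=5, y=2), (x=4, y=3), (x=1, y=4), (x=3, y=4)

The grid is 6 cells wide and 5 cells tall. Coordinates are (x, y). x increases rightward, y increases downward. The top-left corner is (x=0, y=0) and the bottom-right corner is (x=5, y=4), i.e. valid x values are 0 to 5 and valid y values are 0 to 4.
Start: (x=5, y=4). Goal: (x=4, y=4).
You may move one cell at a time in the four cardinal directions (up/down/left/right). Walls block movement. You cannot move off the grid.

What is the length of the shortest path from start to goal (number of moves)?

Answer: Shortest path length: 1

Derivation:
BFS from (x=5, y=4) until reaching (x=4, y=4):
  Distance 0: (x=5, y=4)
  Distance 1: (x=5, y=3), (x=4, y=4)  <- goal reached here
One shortest path (1 moves): (x=5, y=4) -> (x=4, y=4)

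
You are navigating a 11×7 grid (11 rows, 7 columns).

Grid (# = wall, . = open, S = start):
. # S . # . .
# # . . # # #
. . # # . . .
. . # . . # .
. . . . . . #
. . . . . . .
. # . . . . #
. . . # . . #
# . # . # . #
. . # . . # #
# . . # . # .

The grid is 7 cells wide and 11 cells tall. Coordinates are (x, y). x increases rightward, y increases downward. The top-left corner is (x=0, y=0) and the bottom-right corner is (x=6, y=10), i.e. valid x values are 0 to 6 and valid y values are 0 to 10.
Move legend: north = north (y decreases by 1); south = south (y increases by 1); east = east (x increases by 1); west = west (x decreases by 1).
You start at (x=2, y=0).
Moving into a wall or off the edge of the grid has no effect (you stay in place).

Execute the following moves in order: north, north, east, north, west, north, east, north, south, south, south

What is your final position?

Start: (x=2, y=0)
  north (north): blocked, stay at (x=2, y=0)
  north (north): blocked, stay at (x=2, y=0)
  east (east): (x=2, y=0) -> (x=3, y=0)
  north (north): blocked, stay at (x=3, y=0)
  west (west): (x=3, y=0) -> (x=2, y=0)
  north (north): blocked, stay at (x=2, y=0)
  east (east): (x=2, y=0) -> (x=3, y=0)
  north (north): blocked, stay at (x=3, y=0)
  south (south): (x=3, y=0) -> (x=3, y=1)
  south (south): blocked, stay at (x=3, y=1)
  south (south): blocked, stay at (x=3, y=1)
Final: (x=3, y=1)

Answer: Final position: (x=3, y=1)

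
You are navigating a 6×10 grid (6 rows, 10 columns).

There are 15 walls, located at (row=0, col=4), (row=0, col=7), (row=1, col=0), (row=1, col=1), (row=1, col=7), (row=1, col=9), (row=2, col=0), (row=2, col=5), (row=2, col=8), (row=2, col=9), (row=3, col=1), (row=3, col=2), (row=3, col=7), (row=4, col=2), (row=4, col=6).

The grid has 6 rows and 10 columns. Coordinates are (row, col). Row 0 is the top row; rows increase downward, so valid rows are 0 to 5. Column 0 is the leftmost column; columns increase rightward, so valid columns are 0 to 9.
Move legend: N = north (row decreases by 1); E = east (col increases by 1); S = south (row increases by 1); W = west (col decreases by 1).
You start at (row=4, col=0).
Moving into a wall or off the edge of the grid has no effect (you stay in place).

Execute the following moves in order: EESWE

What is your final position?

Answer: Final position: (row=5, col=1)

Derivation:
Start: (row=4, col=0)
  E (east): (row=4, col=0) -> (row=4, col=1)
  E (east): blocked, stay at (row=4, col=1)
  S (south): (row=4, col=1) -> (row=5, col=1)
  W (west): (row=5, col=1) -> (row=5, col=0)
  E (east): (row=5, col=0) -> (row=5, col=1)
Final: (row=5, col=1)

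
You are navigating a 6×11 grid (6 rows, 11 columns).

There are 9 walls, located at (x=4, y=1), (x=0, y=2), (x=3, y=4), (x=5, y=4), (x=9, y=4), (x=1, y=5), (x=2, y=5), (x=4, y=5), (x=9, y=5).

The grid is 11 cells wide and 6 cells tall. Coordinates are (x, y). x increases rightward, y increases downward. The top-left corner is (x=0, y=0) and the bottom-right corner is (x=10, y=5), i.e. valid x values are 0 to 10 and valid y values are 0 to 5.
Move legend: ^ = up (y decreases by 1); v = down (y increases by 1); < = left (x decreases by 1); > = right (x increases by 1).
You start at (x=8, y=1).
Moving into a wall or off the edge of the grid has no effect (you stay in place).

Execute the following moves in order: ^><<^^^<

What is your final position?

Answer: Final position: (x=6, y=0)

Derivation:
Start: (x=8, y=1)
  ^ (up): (x=8, y=1) -> (x=8, y=0)
  > (right): (x=8, y=0) -> (x=9, y=0)
  < (left): (x=9, y=0) -> (x=8, y=0)
  < (left): (x=8, y=0) -> (x=7, y=0)
  [×3]^ (up): blocked, stay at (x=7, y=0)
  < (left): (x=7, y=0) -> (x=6, y=0)
Final: (x=6, y=0)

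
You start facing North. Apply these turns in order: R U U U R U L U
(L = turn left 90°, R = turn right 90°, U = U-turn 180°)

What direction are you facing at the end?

Start: North
  R (right (90° clockwise)) -> East
  U (U-turn (180°)) -> West
  U (U-turn (180°)) -> East
  U (U-turn (180°)) -> West
  R (right (90° clockwise)) -> North
  U (U-turn (180°)) -> South
  L (left (90° counter-clockwise)) -> East
  U (U-turn (180°)) -> West
Final: West

Answer: Final heading: West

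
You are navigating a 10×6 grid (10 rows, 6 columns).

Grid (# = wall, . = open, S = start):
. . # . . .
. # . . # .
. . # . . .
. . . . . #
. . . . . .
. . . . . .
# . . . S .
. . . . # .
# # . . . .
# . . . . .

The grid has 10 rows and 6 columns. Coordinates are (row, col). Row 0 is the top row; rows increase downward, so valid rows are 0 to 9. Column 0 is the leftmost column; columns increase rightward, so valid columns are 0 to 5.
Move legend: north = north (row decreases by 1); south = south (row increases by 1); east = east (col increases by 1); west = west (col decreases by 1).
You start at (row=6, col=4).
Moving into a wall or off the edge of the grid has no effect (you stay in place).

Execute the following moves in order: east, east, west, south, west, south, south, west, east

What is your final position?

Start: (row=6, col=4)
  east (east): (row=6, col=4) -> (row=6, col=5)
  east (east): blocked, stay at (row=6, col=5)
  west (west): (row=6, col=5) -> (row=6, col=4)
  south (south): blocked, stay at (row=6, col=4)
  west (west): (row=6, col=4) -> (row=6, col=3)
  south (south): (row=6, col=3) -> (row=7, col=3)
  south (south): (row=7, col=3) -> (row=8, col=3)
  west (west): (row=8, col=3) -> (row=8, col=2)
  east (east): (row=8, col=2) -> (row=8, col=3)
Final: (row=8, col=3)

Answer: Final position: (row=8, col=3)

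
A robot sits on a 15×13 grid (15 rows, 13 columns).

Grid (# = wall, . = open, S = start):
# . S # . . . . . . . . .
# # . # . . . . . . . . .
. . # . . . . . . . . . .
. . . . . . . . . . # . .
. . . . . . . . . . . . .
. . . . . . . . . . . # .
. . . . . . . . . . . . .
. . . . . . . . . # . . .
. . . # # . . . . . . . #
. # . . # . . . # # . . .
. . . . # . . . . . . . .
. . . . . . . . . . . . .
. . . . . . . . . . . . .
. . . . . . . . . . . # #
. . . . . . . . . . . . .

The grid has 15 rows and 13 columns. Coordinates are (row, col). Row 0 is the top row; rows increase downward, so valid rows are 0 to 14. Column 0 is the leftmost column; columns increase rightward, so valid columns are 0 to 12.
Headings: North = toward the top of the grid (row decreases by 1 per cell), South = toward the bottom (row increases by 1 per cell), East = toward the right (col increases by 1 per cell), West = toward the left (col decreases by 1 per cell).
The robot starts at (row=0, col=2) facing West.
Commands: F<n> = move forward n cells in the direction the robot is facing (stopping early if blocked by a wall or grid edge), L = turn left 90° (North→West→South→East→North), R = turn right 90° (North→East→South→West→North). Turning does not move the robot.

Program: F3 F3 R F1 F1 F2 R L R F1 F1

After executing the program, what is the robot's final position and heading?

Start: (row=0, col=2), facing West
  F3: move forward 1/3 (blocked), now at (row=0, col=1)
  F3: move forward 0/3 (blocked), now at (row=0, col=1)
  R: turn right, now facing North
  F1: move forward 0/1 (blocked), now at (row=0, col=1)
  F1: move forward 0/1 (blocked), now at (row=0, col=1)
  F2: move forward 0/2 (blocked), now at (row=0, col=1)
  R: turn right, now facing East
  L: turn left, now facing North
  R: turn right, now facing East
  F1: move forward 1, now at (row=0, col=2)
  F1: move forward 0/1 (blocked), now at (row=0, col=2)
Final: (row=0, col=2), facing East

Answer: Final position: (row=0, col=2), facing East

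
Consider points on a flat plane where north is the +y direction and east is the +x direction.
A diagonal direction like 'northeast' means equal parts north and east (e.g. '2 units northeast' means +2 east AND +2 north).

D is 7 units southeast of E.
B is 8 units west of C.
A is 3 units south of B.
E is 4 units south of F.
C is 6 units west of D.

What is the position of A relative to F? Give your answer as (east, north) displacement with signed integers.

Answer: A is at (east=-7, north=-14) relative to F.

Derivation:
Place F at the origin (east=0, north=0).
  E is 4 units south of F: delta (east=+0, north=-4); E at (east=0, north=-4).
  D is 7 units southeast of E: delta (east=+7, north=-7); D at (east=7, north=-11).
  C is 6 units west of D: delta (east=-6, north=+0); C at (east=1, north=-11).
  B is 8 units west of C: delta (east=-8, north=+0); B at (east=-7, north=-11).
  A is 3 units south of B: delta (east=+0, north=-3); A at (east=-7, north=-14).
Therefore A relative to F: (east=-7, north=-14).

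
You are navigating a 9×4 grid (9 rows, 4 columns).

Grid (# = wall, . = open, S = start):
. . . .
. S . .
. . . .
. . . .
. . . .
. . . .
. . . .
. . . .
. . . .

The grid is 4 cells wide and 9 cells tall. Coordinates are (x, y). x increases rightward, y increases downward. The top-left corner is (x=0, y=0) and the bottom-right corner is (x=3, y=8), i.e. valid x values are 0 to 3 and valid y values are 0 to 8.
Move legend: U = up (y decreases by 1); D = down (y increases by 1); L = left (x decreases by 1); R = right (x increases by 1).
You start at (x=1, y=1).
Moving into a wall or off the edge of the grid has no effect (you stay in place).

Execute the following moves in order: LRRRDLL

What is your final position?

Start: (x=1, y=1)
  L (left): (x=1, y=1) -> (x=0, y=1)
  R (right): (x=0, y=1) -> (x=1, y=1)
  R (right): (x=1, y=1) -> (x=2, y=1)
  R (right): (x=2, y=1) -> (x=3, y=1)
  D (down): (x=3, y=1) -> (x=3, y=2)
  L (left): (x=3, y=2) -> (x=2, y=2)
  L (left): (x=2, y=2) -> (x=1, y=2)
Final: (x=1, y=2)

Answer: Final position: (x=1, y=2)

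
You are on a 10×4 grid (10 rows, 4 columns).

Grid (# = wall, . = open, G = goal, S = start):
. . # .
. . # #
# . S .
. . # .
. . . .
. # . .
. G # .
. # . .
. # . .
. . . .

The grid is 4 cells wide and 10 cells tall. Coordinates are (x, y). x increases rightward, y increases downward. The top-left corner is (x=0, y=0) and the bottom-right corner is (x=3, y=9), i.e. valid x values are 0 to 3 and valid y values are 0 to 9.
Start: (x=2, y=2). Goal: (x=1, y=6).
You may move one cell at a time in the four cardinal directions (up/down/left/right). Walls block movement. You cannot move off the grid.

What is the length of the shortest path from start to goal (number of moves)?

Answer: Shortest path length: 7

Derivation:
BFS from (x=2, y=2) until reaching (x=1, y=6):
  Distance 0: (x=2, y=2)
  Distance 1: (x=1, y=2), (x=3, y=2)
  Distance 2: (x=1, y=1), (x=1, y=3), (x=3, y=3)
  Distance 3: (x=1, y=0), (x=0, y=1), (x=0, y=3), (x=1, y=4), (x=3, y=4)
  Distance 4: (x=0, y=0), (x=0, y=4), (x=2, y=4), (x=3, y=5)
  Distance 5: (x=0, y=5), (x=2, y=5), (x=3, y=6)
  Distance 6: (x=0, y=6), (x=3, y=7)
  Distance 7: (x=1, y=6), (x=0, y=7), (x=2, y=7), (x=3, y=8)  <- goal reached here
One shortest path (7 moves): (x=2, y=2) -> (x=1, y=2) -> (x=1, y=3) -> (x=0, y=3) -> (x=0, y=4) -> (x=0, y=5) -> (x=0, y=6) -> (x=1, y=6)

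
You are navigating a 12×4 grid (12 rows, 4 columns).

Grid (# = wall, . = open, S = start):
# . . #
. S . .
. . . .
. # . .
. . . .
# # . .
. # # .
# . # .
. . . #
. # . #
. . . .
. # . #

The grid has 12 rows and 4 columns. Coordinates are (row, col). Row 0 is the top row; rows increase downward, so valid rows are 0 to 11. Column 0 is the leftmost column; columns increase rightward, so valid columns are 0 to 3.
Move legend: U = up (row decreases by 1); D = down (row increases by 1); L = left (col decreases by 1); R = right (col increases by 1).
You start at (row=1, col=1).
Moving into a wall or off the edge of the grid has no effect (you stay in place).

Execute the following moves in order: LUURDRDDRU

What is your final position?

Start: (row=1, col=1)
  L (left): (row=1, col=1) -> (row=1, col=0)
  U (up): blocked, stay at (row=1, col=0)
  U (up): blocked, stay at (row=1, col=0)
  R (right): (row=1, col=0) -> (row=1, col=1)
  D (down): (row=1, col=1) -> (row=2, col=1)
  R (right): (row=2, col=1) -> (row=2, col=2)
  D (down): (row=2, col=2) -> (row=3, col=2)
  D (down): (row=3, col=2) -> (row=4, col=2)
  R (right): (row=4, col=2) -> (row=4, col=3)
  U (up): (row=4, col=3) -> (row=3, col=3)
Final: (row=3, col=3)

Answer: Final position: (row=3, col=3)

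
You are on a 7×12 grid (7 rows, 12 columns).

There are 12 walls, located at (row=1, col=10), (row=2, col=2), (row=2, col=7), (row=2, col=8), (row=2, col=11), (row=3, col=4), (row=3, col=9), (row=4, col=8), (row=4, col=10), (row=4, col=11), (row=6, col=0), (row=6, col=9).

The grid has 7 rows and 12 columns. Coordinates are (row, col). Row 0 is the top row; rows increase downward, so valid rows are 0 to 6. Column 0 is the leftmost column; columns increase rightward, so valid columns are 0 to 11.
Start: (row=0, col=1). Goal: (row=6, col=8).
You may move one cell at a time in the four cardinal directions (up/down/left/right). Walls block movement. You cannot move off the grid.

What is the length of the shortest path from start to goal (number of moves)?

Answer: Shortest path length: 13

Derivation:
BFS from (row=0, col=1) until reaching (row=6, col=8):
  Distance 0: (row=0, col=1)
  Distance 1: (row=0, col=0), (row=0, col=2), (row=1, col=1)
  Distance 2: (row=0, col=3), (row=1, col=0), (row=1, col=2), (row=2, col=1)
  Distance 3: (row=0, col=4), (row=1, col=3), (row=2, col=0), (row=3, col=1)
  Distance 4: (row=0, col=5), (row=1, col=4), (row=2, col=3), (row=3, col=0), (row=3, col=2), (row=4, col=1)
  Distance 5: (row=0, col=6), (row=1, col=5), (row=2, col=4), (row=3, col=3), (row=4, col=0), (row=4, col=2), (row=5, col=1)
  Distance 6: (row=0, col=7), (row=1, col=6), (row=2, col=5), (row=4, col=3), (row=5, col=0), (row=5, col=2), (row=6, col=1)
  Distance 7: (row=0, col=8), (row=1, col=7), (row=2, col=6), (row=3, col=5), (row=4, col=4), (row=5, col=3), (row=6, col=2)
  Distance 8: (row=0, col=9), (row=1, col=8), (row=3, col=6), (row=4, col=5), (row=5, col=4), (row=6, col=3)
  Distance 9: (row=0, col=10), (row=1, col=9), (row=3, col=7), (row=4, col=6), (row=5, col=5), (row=6, col=4)
  Distance 10: (row=0, col=11), (row=2, col=9), (row=3, col=8), (row=4, col=7), (row=5, col=6), (row=6, col=5)
  Distance 11: (row=1, col=11), (row=2, col=10), (row=5, col=7), (row=6, col=6)
  Distance 12: (row=3, col=10), (row=5, col=8), (row=6, col=7)
  Distance 13: (row=3, col=11), (row=5, col=9), (row=6, col=8)  <- goal reached here
One shortest path (13 moves): (row=0, col=1) -> (row=0, col=2) -> (row=0, col=3) -> (row=0, col=4) -> (row=0, col=5) -> (row=0, col=6) -> (row=1, col=6) -> (row=2, col=6) -> (row=3, col=6) -> (row=3, col=7) -> (row=4, col=7) -> (row=5, col=7) -> (row=5, col=8) -> (row=6, col=8)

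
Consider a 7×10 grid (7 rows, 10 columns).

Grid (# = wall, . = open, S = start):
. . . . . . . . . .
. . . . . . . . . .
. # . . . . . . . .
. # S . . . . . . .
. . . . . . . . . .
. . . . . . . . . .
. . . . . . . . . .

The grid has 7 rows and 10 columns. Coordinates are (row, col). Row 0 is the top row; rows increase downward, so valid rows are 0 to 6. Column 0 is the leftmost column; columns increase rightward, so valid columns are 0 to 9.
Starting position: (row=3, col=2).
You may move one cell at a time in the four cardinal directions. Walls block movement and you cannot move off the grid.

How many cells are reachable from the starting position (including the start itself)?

Answer: Reachable cells: 68

Derivation:
BFS flood-fill from (row=3, col=2):
  Distance 0: (row=3, col=2)
  Distance 1: (row=2, col=2), (row=3, col=3), (row=4, col=2)
  Distance 2: (row=1, col=2), (row=2, col=3), (row=3, col=4), (row=4, col=1), (row=4, col=3), (row=5, col=2)
  Distance 3: (row=0, col=2), (row=1, col=1), (row=1, col=3), (row=2, col=4), (row=3, col=5), (row=4, col=0), (row=4, col=4), (row=5, col=1), (row=5, col=3), (row=6, col=2)
  Distance 4: (row=0, col=1), (row=0, col=3), (row=1, col=0), (row=1, col=4), (row=2, col=5), (row=3, col=0), (row=3, col=6), (row=4, col=5), (row=5, col=0), (row=5, col=4), (row=6, col=1), (row=6, col=3)
  Distance 5: (row=0, col=0), (row=0, col=4), (row=1, col=5), (row=2, col=0), (row=2, col=6), (row=3, col=7), (row=4, col=6), (row=5, col=5), (row=6, col=0), (row=6, col=4)
  Distance 6: (row=0, col=5), (row=1, col=6), (row=2, col=7), (row=3, col=8), (row=4, col=7), (row=5, col=6), (row=6, col=5)
  Distance 7: (row=0, col=6), (row=1, col=7), (row=2, col=8), (row=3, col=9), (row=4, col=8), (row=5, col=7), (row=6, col=6)
  Distance 8: (row=0, col=7), (row=1, col=8), (row=2, col=9), (row=4, col=9), (row=5, col=8), (row=6, col=7)
  Distance 9: (row=0, col=8), (row=1, col=9), (row=5, col=9), (row=6, col=8)
  Distance 10: (row=0, col=9), (row=6, col=9)
Total reachable: 68 (grid has 68 open cells total)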